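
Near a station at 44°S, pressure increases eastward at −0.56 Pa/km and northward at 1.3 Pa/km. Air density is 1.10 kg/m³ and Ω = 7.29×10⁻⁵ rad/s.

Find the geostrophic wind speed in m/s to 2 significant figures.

13 m/s

Coriolis parameter at 44°S:
f = 2Ω sin φ = 2 × 7.29×10⁻⁵ × sin 44° = 1.01×10⁻⁴ s⁻¹
In the Southern Hemisphere f is negative: f = −1.01×10⁻⁴ s⁻¹.
Component geostrophic relations (x east, y north):
u_g = −(1/(fρ)) ∂P/∂y,  v_g = (1/(fρ)) ∂P/∂x
u_g = −(1.3×10⁻³)/(−1.01×10⁻⁴ × 1.10) = 11.7 m/s;  v_g = (−0.56×10⁻³)/(−1.01×10⁻⁴ × 1.10) = 5.03 m/s
|V_g| = √(u_g² + v_g²) = 12.7 m/s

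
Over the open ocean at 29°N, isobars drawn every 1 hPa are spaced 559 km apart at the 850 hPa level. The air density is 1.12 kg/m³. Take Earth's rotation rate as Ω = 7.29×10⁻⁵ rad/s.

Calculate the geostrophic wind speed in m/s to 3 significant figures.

2.26 m/s

Coriolis parameter at 29°N:
f = 2Ω sin φ = 2 × 7.29×10⁻⁵ × sin 29° = 7.07×10⁻⁵ s⁻¹
Pressure gradient: |∂P/∂n| = 100 Pa / 559000 m = 1.79×10⁻⁴ Pa/m
Geostrophic balance (pressure-gradient force = Coriolis force):
V_g = (1/(fρ)) |∂P/∂n| = 1.79×10⁻⁴ / (7.07×10⁻⁵ × 1.12) = 2.26 m/s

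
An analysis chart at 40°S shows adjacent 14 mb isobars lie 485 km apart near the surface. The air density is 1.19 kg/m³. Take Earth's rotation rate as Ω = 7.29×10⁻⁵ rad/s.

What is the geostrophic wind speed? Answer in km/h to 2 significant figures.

Coriolis parameter at 40°S:
f = 2Ω sin φ = 2 × 7.29×10⁻⁵ × sin 40° = 9.37×10⁻⁵ s⁻¹
Pressure gradient: |∂P/∂n| = 1400 Pa / 485000 m = 2.89×10⁻³ Pa/m
Geostrophic balance (pressure-gradient force = Coriolis force):
V_g = (1/(fρ)) |∂P/∂n| = 2.89×10⁻³ / (9.37×10⁻⁵ × 1.19) = 25.9 m/s
Converting: 25.9 m/s × 3.6 = 93 km/h

93 km/h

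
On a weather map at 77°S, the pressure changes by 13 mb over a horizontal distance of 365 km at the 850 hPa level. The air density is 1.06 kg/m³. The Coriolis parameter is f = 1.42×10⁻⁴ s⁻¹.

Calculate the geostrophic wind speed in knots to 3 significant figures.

46.0 knots

Pressure gradient: |∂P/∂n| = 1300 Pa / 365000 m = 3.56×10⁻³ Pa/m
Geostrophic balance (pressure-gradient force = Coriolis force):
V_g = (1/(fρ)) |∂P/∂n| = 3.56×10⁻³ / (1.42×10⁻⁴ × 1.06) = 23.7 m/s
Converting: 23.7 m/s × 1.944 = 46.0 knots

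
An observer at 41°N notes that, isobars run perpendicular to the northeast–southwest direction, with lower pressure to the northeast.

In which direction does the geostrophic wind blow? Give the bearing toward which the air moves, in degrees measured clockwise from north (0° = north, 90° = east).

The pressure-gradient force points toward the northeast (bearing 045°).
Geostrophic balance: in the Northern Hemisphere the Coriolis force deflects motion to the right, so the geostrophic wind blows 90° to the right of the pressure-gradient force (low pressure on the left).
Rotating 045° by 90° clockwise gives 135° — the wind blows toward the southeast.

135°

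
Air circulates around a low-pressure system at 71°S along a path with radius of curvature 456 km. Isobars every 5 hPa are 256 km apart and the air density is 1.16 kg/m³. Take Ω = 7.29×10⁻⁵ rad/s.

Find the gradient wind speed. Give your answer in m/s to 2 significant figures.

Coriolis parameter at 71°S:
f = 2Ω sin φ = 2 × 7.29×10⁻⁵ × sin 71° = 1.38×10⁻⁴ s⁻¹
Pressure gradient: |∂P/∂n| = 500 Pa / 256000 m = 1.95×10⁻³ Pa/m
Geostrophic speed: V_g = |∂P/∂n|/(fρ) = 1.95×10⁻³/(1.38×10⁻⁴ × 1.16) = 12.2 m/s
Around a low, centrifugal force acts outward with Coriolis, so pressure-gradient force balances both:
(1/ρ)|∂P/∂n| = fV + V²/R  →  V² + fR·V − fR·V_g = 0
With fR = 1.38×10⁻⁴ × 456×10³ m = 62.9 m/s:
V = [−fR + √((fR)² + 4 fR V_g)]/2 = [−62.9 + √(62.9² + 4×62.9×12.2)]/2 = 10.5 m/s
Subgeostrophic (V < V_g = 12.2 m/s), as expected around a low.

10 m/s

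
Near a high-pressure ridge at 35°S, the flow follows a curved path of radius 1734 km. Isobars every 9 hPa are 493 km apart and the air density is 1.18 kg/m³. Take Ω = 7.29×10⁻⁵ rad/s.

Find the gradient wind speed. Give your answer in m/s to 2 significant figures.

22 m/s

Coriolis parameter at 35°S:
f = 2Ω sin φ = 2 × 7.29×10⁻⁵ × sin 35° = 8.36×10⁻⁵ s⁻¹
Pressure gradient: |∂P/∂n| = 900 Pa / 493000 m = 1.83×10⁻³ Pa/m
Geostrophic speed: V_g = |∂P/∂n|/(fρ) = 1.83×10⁻³/(8.36×10⁻⁵ × 1.18) = 18.5 m/s
Around a high, pressure-gradient force acts outward with centrifugal, so Coriolis balances both:
fV = (1/ρ)|∂P/∂n| + V²/R  →  V² − fR·V + fR·V_g = 0
With fR = 8.36×10⁻⁵ × 1734×10³ m = 145 m/s:
V = [fR − √((fR)² − 4 fR V_g)]/2 = [145 − √(145² − 4×145×18.5)]/2 = 21.8 m/s
Supergeostrophic (V > V_g = 18.5 m/s), as expected around a high.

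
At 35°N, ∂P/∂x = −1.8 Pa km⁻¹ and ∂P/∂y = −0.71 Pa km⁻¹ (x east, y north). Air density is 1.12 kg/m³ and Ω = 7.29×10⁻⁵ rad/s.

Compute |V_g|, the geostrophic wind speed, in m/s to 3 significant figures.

Coriolis parameter at 35°N:
f = 2Ω sin φ = 2 × 7.29×10⁻⁵ × sin 35° = 8.36×10⁻⁵ s⁻¹
Component geostrophic relations (x east, y north):
u_g = −(1/(fρ)) ∂P/∂y,  v_g = (1/(fρ)) ∂P/∂x
u_g = −(−0.71×10⁻³)/(8.36×10⁻⁵ × 1.12) = 7.58 m/s;  v_g = (−1.8×10⁻³)/(8.36×10⁻⁵ × 1.12) = −19.2 m/s
|V_g| = √(u_g² + v_g²) = 20.7 m/s

20.7 m/s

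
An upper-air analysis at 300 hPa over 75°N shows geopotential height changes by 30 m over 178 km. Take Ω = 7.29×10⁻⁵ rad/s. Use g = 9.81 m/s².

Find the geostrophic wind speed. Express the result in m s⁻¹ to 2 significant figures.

Coriolis parameter at 75°N:
f = 2Ω sin φ = 2 × 7.29×10⁻⁵ × sin 75° = 1.41×10⁻⁴ s⁻¹
Height gradient: |∂Z/∂n| = 30 m / 178000 m = 1.69×10⁻⁴
On a pressure surface, geostrophic balance gives V_g = (g/f)|∂Z/∂n|:
V_g = 9.81 × 1.69×10⁻⁴ / 1.41×10⁻⁴ = 11.7 m/s

12 m s⁻¹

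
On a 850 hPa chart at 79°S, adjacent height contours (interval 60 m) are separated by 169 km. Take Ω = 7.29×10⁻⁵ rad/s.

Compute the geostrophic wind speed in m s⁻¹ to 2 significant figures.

Coriolis parameter at 79°S:
f = 2Ω sin φ = 2 × 7.29×10⁻⁵ × sin 79° = 1.43×10⁻⁴ s⁻¹
Height gradient: |∂Z/∂n| = 60 m / 169000 m = 3.55×10⁻⁴
On a pressure surface, geostrophic balance gives V_g = (g/f)|∂Z/∂n|:
V_g = 9.81 × 3.55×10⁻⁴ / 1.43×10⁻⁴ = 24.3 m/s

24 m s⁻¹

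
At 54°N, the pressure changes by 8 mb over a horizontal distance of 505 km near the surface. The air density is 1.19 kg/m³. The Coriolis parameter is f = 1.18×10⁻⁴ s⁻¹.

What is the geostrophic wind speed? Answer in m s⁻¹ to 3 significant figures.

11.3 m s⁻¹

Pressure gradient: |∂P/∂n| = 800 Pa / 505000 m = 1.58×10⁻³ Pa/m
Geostrophic balance (pressure-gradient force = Coriolis force):
V_g = (1/(fρ)) |∂P/∂n| = 1.58×10⁻³ / (1.18×10⁻⁴ × 1.19) = 11.3 m/s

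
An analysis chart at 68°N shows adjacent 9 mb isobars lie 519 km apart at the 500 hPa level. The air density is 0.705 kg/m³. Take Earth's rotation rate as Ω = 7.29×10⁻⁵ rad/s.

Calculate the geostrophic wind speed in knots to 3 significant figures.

Coriolis parameter at 68°N:
f = 2Ω sin φ = 2 × 7.29×10⁻⁵ × sin 68° = 1.35×10⁻⁴ s⁻¹
Pressure gradient: |∂P/∂n| = 900 Pa / 519000 m = 1.73×10⁻³ Pa/m
Geostrophic balance (pressure-gradient force = Coriolis force):
V_g = (1/(fρ)) |∂P/∂n| = 1.73×10⁻³ / (1.35×10⁻⁴ × 0.705) = 18.2 m/s
Converting: 18.2 m/s × 1.944 = 35.4 knots

35.4 knots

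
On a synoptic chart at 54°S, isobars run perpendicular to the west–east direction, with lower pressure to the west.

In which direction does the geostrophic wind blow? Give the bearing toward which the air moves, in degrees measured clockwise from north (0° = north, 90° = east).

180°

The pressure-gradient force points toward the west (bearing 270°).
Geostrophic balance: in the Southern Hemisphere the Coriolis force deflects motion to the left, so the geostrophic wind blows 90° to the left of the pressure-gradient force (low pressure on the right).
Rotating 270° by 90° counterclockwise gives 180° — the wind blows toward the south.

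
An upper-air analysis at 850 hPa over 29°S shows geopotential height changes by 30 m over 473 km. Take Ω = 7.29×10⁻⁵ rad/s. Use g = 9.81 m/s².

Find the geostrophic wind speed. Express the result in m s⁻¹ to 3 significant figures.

8.80 m s⁻¹

Coriolis parameter at 29°S:
f = 2Ω sin φ = 2 × 7.29×10⁻⁵ × sin 29° = 7.07×10⁻⁵ s⁻¹
Height gradient: |∂Z/∂n| = 30 m / 473000 m = 6.34×10⁻⁵
On a pressure surface, geostrophic balance gives V_g = (g/f)|∂Z/∂n|:
V_g = 9.81 × 6.34×10⁻⁵ / 7.07×10⁻⁵ = 8.80 m/s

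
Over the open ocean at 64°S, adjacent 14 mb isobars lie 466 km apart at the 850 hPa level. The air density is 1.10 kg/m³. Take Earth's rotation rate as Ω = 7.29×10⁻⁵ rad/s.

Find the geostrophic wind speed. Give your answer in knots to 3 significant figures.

Coriolis parameter at 64°S:
f = 2Ω sin φ = 2 × 7.29×10⁻⁵ × sin 64° = 1.31×10⁻⁴ s⁻¹
Pressure gradient: |∂P/∂n| = 1400 Pa / 466000 m = 3.00×10⁻³ Pa/m
Geostrophic balance (pressure-gradient force = Coriolis force):
V_g = (1/(fρ)) |∂P/∂n| = 3.00×10⁻³ / (1.31×10⁻⁴ × 1.10) = 20.8 m/s
Converting: 20.8 m/s × 1.944 = 40.5 knots

40.5 knots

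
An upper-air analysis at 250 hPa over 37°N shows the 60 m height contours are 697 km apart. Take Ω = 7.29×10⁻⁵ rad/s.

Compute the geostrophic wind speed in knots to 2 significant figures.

Coriolis parameter at 37°N:
f = 2Ω sin φ = 2 × 7.29×10⁻⁵ × sin 37° = 8.77×10⁻⁵ s⁻¹
Height gradient: |∂Z/∂n| = 60 m / 697000 m = 8.61×10⁻⁵
On a pressure surface, geostrophic balance gives V_g = (g/f)|∂Z/∂n|:
V_g = 9.81 × 8.61×10⁻⁵ / 8.77×10⁻⁵ = 9.62 m/s
Converting: 9.62 m/s × 1.944 = 19 knots

19 knots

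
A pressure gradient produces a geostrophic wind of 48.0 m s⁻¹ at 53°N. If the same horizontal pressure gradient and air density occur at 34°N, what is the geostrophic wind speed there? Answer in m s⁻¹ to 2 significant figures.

With the same pressure gradient and density, V_g ∝ 1/f ∝ 1/sin φ.
V₂ = V₁ · sin φ₁ / sin φ₂ = 48.0 × sin 53° / sin 34°
V₂ = 48.0 × 0.7986/0.5592 = 69 m s⁻¹

69 m s⁻¹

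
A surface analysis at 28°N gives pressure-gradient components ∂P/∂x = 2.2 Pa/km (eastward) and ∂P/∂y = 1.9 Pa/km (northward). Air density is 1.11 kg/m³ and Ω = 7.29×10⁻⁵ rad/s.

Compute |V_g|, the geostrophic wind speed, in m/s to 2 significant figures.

38 m/s

Coriolis parameter at 28°N:
f = 2Ω sin φ = 2 × 7.29×10⁻⁵ × sin 28° = 6.84×10⁻⁵ s⁻¹
Component geostrophic relations (x east, y north):
u_g = −(1/(fρ)) ∂P/∂y,  v_g = (1/(fρ)) ∂P/∂x
u_g = −(1.9×10⁻³)/(6.84×10⁻⁵ × 1.11) = −25.0 m/s;  v_g = (2.2×10⁻³)/(6.84×10⁻⁵ × 1.11) = 29.0 m/s
|V_g| = √(u_g² + v_g²) = 38.3 m/s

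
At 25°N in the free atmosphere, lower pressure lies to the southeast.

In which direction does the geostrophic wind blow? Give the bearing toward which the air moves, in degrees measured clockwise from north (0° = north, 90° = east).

225°

The pressure-gradient force points toward the southeast (bearing 135°).
Geostrophic balance: in the Northern Hemisphere the Coriolis force deflects motion to the right, so the geostrophic wind blows 90° to the right of the pressure-gradient force (low pressure on the left).
Rotating 135° by 90° clockwise gives 225° — the wind blows toward the southwest.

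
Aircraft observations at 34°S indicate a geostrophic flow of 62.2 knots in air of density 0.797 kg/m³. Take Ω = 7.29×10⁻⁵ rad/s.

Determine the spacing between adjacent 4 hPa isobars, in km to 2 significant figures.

Coriolis parameter at 34°S:
f = 2Ω sin φ = 2 × 7.29×10⁻⁵ × sin 34° = 8.15×10⁻⁵ s⁻¹
Wind speed in SI: 62.2 knots = 32.0 m/s
Geostrophic balance rearranged: |∂P/∂n| = f ρ V_g
|∂P/∂n| = 8.15×10⁻⁵ × 0.797 × 32.0 = 2.08×10⁻³ Pa/m
Isobar spacing: Δn = ΔP/|∂P/∂n| = 400 Pa / 2.08×10⁻³ Pa/m = 192377 m ≈ 190 km

190 km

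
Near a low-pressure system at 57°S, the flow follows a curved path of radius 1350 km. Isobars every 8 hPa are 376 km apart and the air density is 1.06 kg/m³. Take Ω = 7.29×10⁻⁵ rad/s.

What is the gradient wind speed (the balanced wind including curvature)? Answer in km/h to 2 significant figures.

54 km/h

Coriolis parameter at 57°S:
f = 2Ω sin φ = 2 × 7.29×10⁻⁵ × sin 57° = 1.22×10⁻⁴ s⁻¹
Pressure gradient: |∂P/∂n| = 800 Pa / 376000 m = 2.13×10⁻³ Pa/m
Geostrophic speed: V_g = |∂P/∂n|/(fρ) = 2.13×10⁻³/(1.22×10⁻⁴ × 1.06) = 16.4 m/s
Around a low, centrifugal force acts outward with Coriolis, so pressure-gradient force balances both:
(1/ρ)|∂P/∂n| = fV + V²/R  →  V² + fR·V − fR·V_g = 0
With fR = 1.22×10⁻⁴ × 1350×10³ m = 165 m/s:
V = [−fR + √((fR)² + 4 fR V_g)]/2 = [−165 + √(165² + 4×165×16.4)]/2 = 15 m/s
Subgeostrophic (V < V_g = 16.4 m/s), as expected around a low.
Converting: 15 m/s × 3.6 = 54 km/h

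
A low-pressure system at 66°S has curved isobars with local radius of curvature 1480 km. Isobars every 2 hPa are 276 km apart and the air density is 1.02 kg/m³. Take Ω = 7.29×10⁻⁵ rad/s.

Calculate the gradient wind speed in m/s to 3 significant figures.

5.20 m/s

Coriolis parameter at 66°S:
f = 2Ω sin φ = 2 × 7.29×10⁻⁵ × sin 66° = 1.33×10⁻⁴ s⁻¹
Pressure gradient: |∂P/∂n| = 200 Pa / 276000 m = 7.25×10⁻⁴ Pa/m
Geostrophic speed: V_g = |∂P/∂n|/(fρ) = 7.25×10⁻⁴/(1.33×10⁻⁴ × 1.02) = 5.33 m/s
Around a low, centrifugal force acts outward with Coriolis, so pressure-gradient force balances both:
(1/ρ)|∂P/∂n| = fV + V²/R  →  V² + fR·V − fR·V_g = 0
With fR = 1.33×10⁻⁴ × 1480×10³ m = 197 m/s:
V = [−fR + √((fR)² + 4 fR V_g)]/2 = [−197 + √(197² + 4×197×5.33)]/2 = 5.2 m/s
Subgeostrophic (V < V_g = 5.33 m/s), as expected around a low.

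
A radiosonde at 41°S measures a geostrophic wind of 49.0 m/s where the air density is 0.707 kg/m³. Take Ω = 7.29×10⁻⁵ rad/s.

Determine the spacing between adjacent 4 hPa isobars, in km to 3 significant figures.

121 km

Coriolis parameter at 41°S:
f = 2Ω sin φ = 2 × 7.29×10⁻⁵ × sin 41° = 9.57×10⁻⁵ s⁻¹
Geostrophic balance rearranged: |∂P/∂n| = f ρ V_g
|∂P/∂n| = 9.57×10⁻⁵ × 0.707 × 49.0 = 3.31×10⁻³ Pa/m
Isobar spacing: Δn = ΔP/|∂P/∂n| = 400 Pa / 3.31×10⁻³ Pa/m = 120710 m ≈ 121 km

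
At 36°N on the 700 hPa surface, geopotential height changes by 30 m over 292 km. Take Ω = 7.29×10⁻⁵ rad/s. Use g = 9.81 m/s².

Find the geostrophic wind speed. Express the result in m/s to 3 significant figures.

11.8 m/s

Coriolis parameter at 36°N:
f = 2Ω sin φ = 2 × 7.29×10⁻⁵ × sin 36° = 8.57×10⁻⁵ s⁻¹
Height gradient: |∂Z/∂n| = 30 m / 292000 m = 1.03×10⁻⁴
On a pressure surface, geostrophic balance gives V_g = (g/f)|∂Z/∂n|:
V_g = 9.81 × 1.03×10⁻⁴ / 8.57×10⁻⁵ = 11.8 m/s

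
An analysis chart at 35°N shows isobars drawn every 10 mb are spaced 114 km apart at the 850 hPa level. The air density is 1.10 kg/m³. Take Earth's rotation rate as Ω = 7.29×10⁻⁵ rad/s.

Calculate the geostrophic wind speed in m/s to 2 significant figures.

95 m/s

Coriolis parameter at 35°N:
f = 2Ω sin φ = 2 × 7.29×10⁻⁵ × sin 35° = 8.36×10⁻⁵ s⁻¹
Pressure gradient: |∂P/∂n| = 1000 Pa / 114000 m = 8.77×10⁻³ Pa/m
Geostrophic balance (pressure-gradient force = Coriolis force):
V_g = (1/(fρ)) |∂P/∂n| = 8.77×10⁻³ / (8.36×10⁻⁵ × 1.10) = 95.4 m/s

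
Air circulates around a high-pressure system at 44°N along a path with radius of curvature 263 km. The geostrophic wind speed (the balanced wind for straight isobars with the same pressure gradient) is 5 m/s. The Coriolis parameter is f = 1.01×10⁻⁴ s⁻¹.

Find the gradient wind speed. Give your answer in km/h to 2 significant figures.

Around a high, pressure-gradient force acts outward with centrifugal, so Coriolis balances both:
fV = (1/ρ)|∂P/∂n| + V²/R  →  V² − fR·V + fR·V_g = 0
With fR = 1.01×10⁻⁴ × 263×10³ m = 26.6 m/s:
V = [fR − √((fR)² − 4 fR V_g)]/2 = [26.6 − √(26.6² − 4×26.6×5)]/2 = 6.68 m/s
Supergeostrophic (V > V_g = 5 m/s), as expected around a high.
Converting: 6.68 m/s × 3.6 = 24 km/h

24 km/h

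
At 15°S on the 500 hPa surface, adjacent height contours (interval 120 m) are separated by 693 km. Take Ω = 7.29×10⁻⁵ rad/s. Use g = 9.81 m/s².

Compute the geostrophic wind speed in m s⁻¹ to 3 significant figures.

Coriolis parameter at 15°S:
f = 2Ω sin φ = 2 × 7.29×10⁻⁵ × sin 15° = 3.77×10⁻⁵ s⁻¹
Height gradient: |∂Z/∂n| = 120 m / 693000 m = 1.73×10⁻⁴
On a pressure surface, geostrophic balance gives V_g = (g/f)|∂Z/∂n|:
V_g = 9.81 × 1.73×10⁻⁴ / 3.77×10⁻⁵ = 45.0 m/s

45.0 m s⁻¹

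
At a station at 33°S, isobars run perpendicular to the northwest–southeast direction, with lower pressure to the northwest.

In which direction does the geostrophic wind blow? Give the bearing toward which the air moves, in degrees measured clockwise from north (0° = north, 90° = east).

The pressure-gradient force points toward the northwest (bearing 315°).
Geostrophic balance: in the Southern Hemisphere the Coriolis force deflects motion to the left, so the geostrophic wind blows 90° to the left of the pressure-gradient force (low pressure on the right).
Rotating 315° by 90° counterclockwise gives 225° — the wind blows toward the southwest.

225°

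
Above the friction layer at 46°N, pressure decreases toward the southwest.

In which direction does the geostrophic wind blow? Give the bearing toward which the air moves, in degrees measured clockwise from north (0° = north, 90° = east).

315°

The pressure-gradient force points toward the southwest (bearing 225°).
Geostrophic balance: in the Northern Hemisphere the Coriolis force deflects motion to the right, so the geostrophic wind blows 90° to the right of the pressure-gradient force (low pressure on the left).
Rotating 225° by 90° clockwise gives 315° — the wind blows toward the northwest.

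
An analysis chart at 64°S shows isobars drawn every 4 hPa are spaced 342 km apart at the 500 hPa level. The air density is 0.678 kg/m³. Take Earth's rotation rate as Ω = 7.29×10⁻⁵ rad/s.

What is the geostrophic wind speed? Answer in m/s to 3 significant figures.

13.2 m/s

Coriolis parameter at 64°S:
f = 2Ω sin φ = 2 × 7.29×10⁻⁵ × sin 64° = 1.31×10⁻⁴ s⁻¹
Pressure gradient: |∂P/∂n| = 400 Pa / 342000 m = 1.17×10⁻³ Pa/m
Geostrophic balance (pressure-gradient force = Coriolis force):
V_g = (1/(fρ)) |∂P/∂n| = 1.17×10⁻³ / (1.31×10⁻⁴ × 0.678) = 13.2 m/s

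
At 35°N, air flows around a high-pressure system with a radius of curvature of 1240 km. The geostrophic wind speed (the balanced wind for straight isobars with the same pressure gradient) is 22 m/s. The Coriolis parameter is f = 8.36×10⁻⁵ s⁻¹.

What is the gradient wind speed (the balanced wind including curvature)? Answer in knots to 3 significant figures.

Around a high, pressure-gradient force acts outward with centrifugal, so Coriolis balances both:
fV = (1/ρ)|∂P/∂n| + V²/R  →  V² − fR·V + fR·V_g = 0
With fR = 8.36×10⁻⁵ × 1240×10³ m = 104 m/s:
V = [fR − √((fR)² − 4 fR V_g)]/2 = [104 − √(104² − 4×104×22)]/2 = 31.7 m/s
Supergeostrophic (V > V_g = 22 m/s), as expected around a high.
Converting: 31.7 m/s × 1.944 = 61.6 knots

61.6 knots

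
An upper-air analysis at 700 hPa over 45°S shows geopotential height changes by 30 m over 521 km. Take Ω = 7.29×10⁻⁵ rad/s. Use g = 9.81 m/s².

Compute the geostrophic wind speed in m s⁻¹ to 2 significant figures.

5.5 m s⁻¹

Coriolis parameter at 45°S:
f = 2Ω sin φ = 2 × 7.29×10⁻⁵ × sin 45° = 1.03×10⁻⁴ s⁻¹
Height gradient: |∂Z/∂n| = 30 m / 521000 m = 5.76×10⁻⁵
On a pressure surface, geostrophic balance gives V_g = (g/f)|∂Z/∂n|:
V_g = 9.81 × 5.76×10⁻⁵ / 1.03×10⁻⁴ = 5.48 m/s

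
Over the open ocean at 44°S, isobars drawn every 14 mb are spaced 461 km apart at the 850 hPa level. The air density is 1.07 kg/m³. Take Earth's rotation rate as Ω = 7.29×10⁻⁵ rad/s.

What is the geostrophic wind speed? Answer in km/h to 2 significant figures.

100 km/h

Coriolis parameter at 44°S:
f = 2Ω sin φ = 2 × 7.29×10⁻⁵ × sin 44° = 1.01×10⁻⁴ s⁻¹
Pressure gradient: |∂P/∂n| = 1400 Pa / 461000 m = 3.04×10⁻³ Pa/m
Geostrophic balance (pressure-gradient force = Coriolis force):
V_g = (1/(fρ)) |∂P/∂n| = 3.04×10⁻³ / (1.01×10⁻⁴ × 1.07) = 28.0 m/s
Converting: 28.0 m/s × 3.6 = 100 km/h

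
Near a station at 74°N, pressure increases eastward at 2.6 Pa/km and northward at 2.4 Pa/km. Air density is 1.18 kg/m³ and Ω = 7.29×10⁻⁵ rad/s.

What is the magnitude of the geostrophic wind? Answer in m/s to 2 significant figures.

21 m/s

Coriolis parameter at 74°N:
f = 2Ω sin φ = 2 × 7.29×10⁻⁵ × sin 74° = 1.40×10⁻⁴ s⁻¹
Component geostrophic relations (x east, y north):
u_g = −(1/(fρ)) ∂P/∂y,  v_g = (1/(fρ)) ∂P/∂x
u_g = −(2.4×10⁻³)/(1.40×10⁻⁴ × 1.18) = −14.5 m/s;  v_g = (2.6×10⁻³)/(1.40×10⁻⁴ × 1.18) = 15.7 m/s
|V_g| = √(u_g² + v_g²) = 21.4 m/s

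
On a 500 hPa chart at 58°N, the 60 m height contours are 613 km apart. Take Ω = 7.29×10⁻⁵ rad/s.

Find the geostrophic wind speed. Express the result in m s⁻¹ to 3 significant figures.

Coriolis parameter at 58°N:
f = 2Ω sin φ = 2 × 7.29×10⁻⁵ × sin 58° = 1.24×10⁻⁴ s⁻¹
Height gradient: |∂Z/∂n| = 60 m / 613000 m = 9.79×10⁻⁵
On a pressure surface, geostrophic balance gives V_g = (g/f)|∂Z/∂n|:
V_g = 9.81 × 9.79×10⁻⁵ / 1.24×10⁻⁴ = 7.77 m/s

7.77 m s⁻¹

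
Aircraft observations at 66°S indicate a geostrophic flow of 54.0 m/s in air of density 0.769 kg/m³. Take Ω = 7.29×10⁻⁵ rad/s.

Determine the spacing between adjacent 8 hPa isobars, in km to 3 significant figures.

145 km

Coriolis parameter at 66°S:
f = 2Ω sin φ = 2 × 7.29×10⁻⁵ × sin 66° = 1.33×10⁻⁴ s⁻¹
Geostrophic balance rearranged: |∂P/∂n| = f ρ V_g
|∂P/∂n| = 1.33×10⁻⁴ × 0.769 × 54.0 = 5.53×10⁻³ Pa/m
Isobar spacing: Δn = ΔP/|∂P/∂n| = 800 Pa / 5.53×10⁻³ Pa/m = 144638 m ≈ 145 km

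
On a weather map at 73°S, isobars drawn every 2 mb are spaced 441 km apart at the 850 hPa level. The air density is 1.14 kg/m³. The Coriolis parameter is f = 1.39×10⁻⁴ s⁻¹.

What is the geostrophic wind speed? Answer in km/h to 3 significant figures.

10.3 km/h

Pressure gradient: |∂P/∂n| = 200 Pa / 441000 m = 4.54×10⁻⁴ Pa/m
Geostrophic balance (pressure-gradient force = Coriolis force):
V_g = (1/(fρ)) |∂P/∂n| = 4.54×10⁻⁴ / (1.39×10⁻⁴ × 1.14) = 2.86 m/s
Converting: 2.86 m/s × 3.6 = 10.3 km/h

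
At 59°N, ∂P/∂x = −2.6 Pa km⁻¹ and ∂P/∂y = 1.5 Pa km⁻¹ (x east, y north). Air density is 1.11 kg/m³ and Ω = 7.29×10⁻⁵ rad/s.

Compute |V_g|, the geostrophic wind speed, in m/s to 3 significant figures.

21.6 m/s

Coriolis parameter at 59°N:
f = 2Ω sin φ = 2 × 7.29×10⁻⁵ × sin 59° = 1.25×10⁻⁴ s⁻¹
Component geostrophic relations (x east, y north):
u_g = −(1/(fρ)) ∂P/∂y,  v_g = (1/(fρ)) ∂P/∂x
u_g = −(1.5×10⁻³)/(1.25×10⁻⁴ × 1.11) = −10.8 m/s;  v_g = (−2.6×10⁻³)/(1.25×10⁻⁴ × 1.11) = −18.7 m/s
|V_g| = √(u_g² + v_g²) = 21.6 m/s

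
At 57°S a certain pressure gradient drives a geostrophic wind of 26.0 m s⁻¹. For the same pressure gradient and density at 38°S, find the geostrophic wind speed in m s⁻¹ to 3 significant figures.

35.4 m s⁻¹

With the same pressure gradient and density, V_g ∝ 1/f ∝ 1/sin φ.
V₂ = V₁ · sin φ₁ / sin φ₂ = 26.0 × sin 57° / sin 38°
V₂ = 26.0 × 0.8387/0.6157 = 35.4 m s⁻¹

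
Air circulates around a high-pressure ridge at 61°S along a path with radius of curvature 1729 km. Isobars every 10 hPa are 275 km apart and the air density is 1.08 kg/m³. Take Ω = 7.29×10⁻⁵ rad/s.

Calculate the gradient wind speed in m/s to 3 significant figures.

Coriolis parameter at 61°S:
f = 2Ω sin φ = 2 × 7.29×10⁻⁵ × sin 61° = 1.28×10⁻⁴ s⁻¹
Pressure gradient: |∂P/∂n| = 1000 Pa / 275000 m = 3.64×10⁻³ Pa/m
Geostrophic speed: V_g = |∂P/∂n|/(fρ) = 3.64×10⁻³/(1.28×10⁻⁴ × 1.08) = 26.4 m/s
Around a high, pressure-gradient force acts outward with centrifugal, so Coriolis balances both:
fV = (1/ρ)|∂P/∂n| + V²/R  →  V² − fR·V + fR·V_g = 0
With fR = 1.28×10⁻⁴ × 1729×10³ m = 220 m/s:
V = [fR − √((fR)² − 4 fR V_g)]/2 = [220 − √(220² − 4×220×26.4)]/2 = 30.7 m/s
Supergeostrophic (V > V_g = 26.4 m/s), as expected around a high.

30.7 m/s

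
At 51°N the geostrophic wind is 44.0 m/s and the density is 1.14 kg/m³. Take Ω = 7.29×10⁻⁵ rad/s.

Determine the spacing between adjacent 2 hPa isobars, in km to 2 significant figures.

Coriolis parameter at 51°N:
f = 2Ω sin φ = 2 × 7.29×10⁻⁵ × sin 51° = 1.13×10⁻⁴ s⁻¹
Geostrophic balance rearranged: |∂P/∂n| = f ρ V_g
|∂P/∂n| = 1.13×10⁻⁴ × 1.14 × 44.0 = 5.68×10⁻³ Pa/m
Isobar spacing: Δn = ΔP/|∂P/∂n| = 200 Pa / 5.68×10⁻³ Pa/m = 35189 m ≈ 35 km

35 km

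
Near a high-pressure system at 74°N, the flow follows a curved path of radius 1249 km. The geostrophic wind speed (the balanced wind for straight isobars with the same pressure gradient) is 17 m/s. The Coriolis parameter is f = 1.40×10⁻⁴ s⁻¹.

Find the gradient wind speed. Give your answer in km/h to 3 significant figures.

Around a high, pressure-gradient force acts outward with centrifugal, so Coriolis balances both:
fV = (1/ρ)|∂P/∂n| + V²/R  →  V² − fR·V + fR·V_g = 0
With fR = 1.40×10⁻⁴ × 1249×10³ m = 175 m/s:
V = [fR − √((fR)² − 4 fR V_g)]/2 = [175 − √(175² − 4×175×17)]/2 = 19.1 m/s
Supergeostrophic (V > V_g = 17 m/s), as expected around a high.
Converting: 19.1 m/s × 3.6 = 68.7 km/h

68.7 km/h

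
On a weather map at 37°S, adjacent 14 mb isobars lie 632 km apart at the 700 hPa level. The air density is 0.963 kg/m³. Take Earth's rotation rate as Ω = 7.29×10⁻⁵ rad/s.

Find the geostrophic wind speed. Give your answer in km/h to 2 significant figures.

94 km/h

Coriolis parameter at 37°S:
f = 2Ω sin φ = 2 × 7.29×10⁻⁵ × sin 37° = 8.77×10⁻⁵ s⁻¹
Pressure gradient: |∂P/∂n| = 1400 Pa / 632000 m = 2.22×10⁻³ Pa/m
Geostrophic balance (pressure-gradient force = Coriolis force):
V_g = (1/(fρ)) |∂P/∂n| = 2.22×10⁻³ / (8.77×10⁻⁵ × 0.963) = 26.2 m/s
Converting: 26.2 m/s × 3.6 = 94 km/h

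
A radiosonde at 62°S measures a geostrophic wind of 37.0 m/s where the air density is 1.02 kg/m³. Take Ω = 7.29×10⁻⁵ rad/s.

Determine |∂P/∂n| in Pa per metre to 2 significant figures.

Coriolis parameter at 62°S:
f = 2Ω sin φ = 2 × 7.29×10⁻⁵ × sin 62° = 1.29×10⁻⁴ s⁻¹
Geostrophic balance rearranged: |∂P/∂n| = f ρ V_g
|∂P/∂n| = 1.29×10⁻⁴ × 1.02 × 37.0 = 4.86×10⁻³ Pa/m

4.9×10⁻³ Pa/m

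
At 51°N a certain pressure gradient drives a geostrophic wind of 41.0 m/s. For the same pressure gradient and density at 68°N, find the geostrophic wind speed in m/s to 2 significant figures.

With the same pressure gradient and density, V_g ∝ 1/f ∝ 1/sin φ.
V₂ = V₁ · sin φ₁ / sin φ₂ = 41.0 × sin 51° / sin 68°
V₂ = 41.0 × 0.7771/0.9272 = 34 m/s

34 m/s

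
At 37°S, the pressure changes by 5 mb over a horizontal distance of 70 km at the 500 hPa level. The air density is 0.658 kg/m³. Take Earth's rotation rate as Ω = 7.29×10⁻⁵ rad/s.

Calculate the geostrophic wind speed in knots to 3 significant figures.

240 knots

Coriolis parameter at 37°S:
f = 2Ω sin φ = 2 × 7.29×10⁻⁵ × sin 37° = 8.77×10⁻⁵ s⁻¹
Pressure gradient: |∂P/∂n| = 500 Pa / 70000 m = 7.14×10⁻³ Pa/m
Geostrophic balance (pressure-gradient force = Coriolis force):
V_g = (1/(fρ)) |∂P/∂n| = 7.14×10⁻³ / (8.77×10⁻⁵ × 0.658) = 124 m/s
Converting: 124 m/s × 1.944 = 240 knots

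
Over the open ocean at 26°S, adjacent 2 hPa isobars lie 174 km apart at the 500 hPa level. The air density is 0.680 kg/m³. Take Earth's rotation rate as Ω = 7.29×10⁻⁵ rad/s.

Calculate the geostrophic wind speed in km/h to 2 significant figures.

Coriolis parameter at 26°S:
f = 2Ω sin φ = 2 × 7.29×10⁻⁵ × sin 26° = 6.39×10⁻⁵ s⁻¹
Pressure gradient: |∂P/∂n| = 200 Pa / 174000 m = 1.15×10⁻³ Pa/m
Geostrophic balance (pressure-gradient force = Coriolis force):
V_g = (1/(fρ)) |∂P/∂n| = 1.15×10⁻³ / (6.39×10⁻⁵ × 0.680) = 26.4 m/s
Converting: 26.4 m/s × 3.6 = 95 km/h

95 km/h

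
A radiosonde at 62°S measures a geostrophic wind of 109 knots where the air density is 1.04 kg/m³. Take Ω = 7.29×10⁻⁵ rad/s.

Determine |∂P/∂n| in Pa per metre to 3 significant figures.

Coriolis parameter at 62°S:
f = 2Ω sin φ = 2 × 7.29×10⁻⁵ × sin 62° = 1.29×10⁻⁴ s⁻¹
Wind speed in SI: 109 knots = 56.1 m/s
Geostrophic balance rearranged: |∂P/∂n| = f ρ V_g
|∂P/∂n| = 1.29×10⁻⁴ × 1.04 × 56.1 = 7.51×10⁻³ Pa/m

7.51×10⁻³ Pa/m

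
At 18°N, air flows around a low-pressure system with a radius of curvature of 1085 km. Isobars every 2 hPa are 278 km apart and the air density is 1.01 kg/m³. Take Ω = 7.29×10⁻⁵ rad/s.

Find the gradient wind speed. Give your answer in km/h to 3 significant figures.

Coriolis parameter at 18°N:
f = 2Ω sin φ = 2 × 7.29×10⁻⁵ × sin 18° = 4.51×10⁻⁵ s⁻¹
Pressure gradient: |∂P/∂n| = 200 Pa / 278000 m = 7.19×10⁻⁴ Pa/m
Geostrophic speed: V_g = |∂P/∂n|/(fρ) = 7.19×10⁻⁴/(4.51×10⁻⁵ × 1.01) = 15.8 m/s
Around a low, centrifugal force acts outward with Coriolis, so pressure-gradient force balances both:
(1/ρ)|∂P/∂n| = fV + V²/R  →  V² + fR·V − fR·V_g = 0
With fR = 4.51×10⁻⁵ × 1085×10³ m = 48.9 m/s:
V = [−fR + √((fR)² + 4 fR V_g)]/2 = [−48.9 + √(48.9² + 4×48.9×15.8)]/2 = 12.6 m/s
Subgeostrophic (V < V_g = 15.8 m/s), as expected around a low.
Converting: 12.6 m/s × 3.6 = 45.3 km/h

45.3 km/h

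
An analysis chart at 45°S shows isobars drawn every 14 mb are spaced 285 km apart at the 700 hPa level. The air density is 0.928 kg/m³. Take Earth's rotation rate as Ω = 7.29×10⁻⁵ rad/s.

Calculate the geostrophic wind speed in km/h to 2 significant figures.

180 km/h

Coriolis parameter at 45°S:
f = 2Ω sin φ = 2 × 7.29×10⁻⁵ × sin 45° = 1.03×10⁻⁴ s⁻¹
Pressure gradient: |∂P/∂n| = 1400 Pa / 285000 m = 4.91×10⁻³ Pa/m
Geostrophic balance (pressure-gradient force = Coriolis force):
V_g = (1/(fρ)) |∂P/∂n| = 4.91×10⁻³ / (1.03×10⁻⁴ × 0.928) = 51.3 m/s
Converting: 51.3 m/s × 3.6 = 180 km/h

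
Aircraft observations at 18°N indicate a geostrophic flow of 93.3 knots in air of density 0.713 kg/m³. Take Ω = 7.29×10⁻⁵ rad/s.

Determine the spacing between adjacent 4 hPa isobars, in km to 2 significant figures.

Coriolis parameter at 18°N:
f = 2Ω sin φ = 2 × 7.29×10⁻⁵ × sin 18° = 4.51×10⁻⁵ s⁻¹
Wind speed in SI: 93.3 knots = 48.0 m/s
Geostrophic balance rearranged: |∂P/∂n| = f ρ V_g
|∂P/∂n| = 4.51×10⁻⁵ × 0.713 × 48.0 = 1.54×10⁻³ Pa/m
Isobar spacing: Δn = ΔP/|∂P/∂n| = 400 Pa / 1.54×10⁻³ Pa/m = 259424 m ≈ 260 km

260 km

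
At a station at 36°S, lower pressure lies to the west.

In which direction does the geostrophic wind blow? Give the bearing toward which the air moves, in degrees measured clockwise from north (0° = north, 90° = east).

180°

The pressure-gradient force points toward the west (bearing 270°).
Geostrophic balance: in the Southern Hemisphere the Coriolis force deflects motion to the left, so the geostrophic wind blows 90° to the left of the pressure-gradient force (low pressure on the right).
Rotating 270° by 90° counterclockwise gives 180° — the wind blows toward the south.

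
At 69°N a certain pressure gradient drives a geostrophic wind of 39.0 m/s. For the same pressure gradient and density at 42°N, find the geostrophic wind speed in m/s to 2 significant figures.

54 m/s

With the same pressure gradient and density, V_g ∝ 1/f ∝ 1/sin φ.
V₂ = V₁ · sin φ₁ / sin φ₂ = 39.0 × sin 69° / sin 42°
V₂ = 39.0 × 0.9336/0.6691 = 54 m/s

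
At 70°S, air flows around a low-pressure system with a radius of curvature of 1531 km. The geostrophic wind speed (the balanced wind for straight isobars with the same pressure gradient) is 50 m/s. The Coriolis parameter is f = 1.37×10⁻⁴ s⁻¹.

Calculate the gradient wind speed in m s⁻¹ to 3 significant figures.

41.7 m s⁻¹

Around a low, centrifugal force acts outward with Coriolis, so pressure-gradient force balances both:
(1/ρ)|∂P/∂n| = fV + V²/R  →  V² + fR·V − fR·V_g = 0
With fR = 1.37×10⁻⁴ × 1531×10³ m = 210 m/s:
V = [−fR + √((fR)² + 4 fR V_g)]/2 = [−210 + √(210² + 4×210×50)]/2 = 41.7 m/s
Subgeostrophic (V < V_g = 50 m/s), as expected around a low.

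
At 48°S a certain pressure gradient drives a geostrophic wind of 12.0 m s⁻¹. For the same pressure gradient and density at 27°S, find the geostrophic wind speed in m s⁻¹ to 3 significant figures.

With the same pressure gradient and density, V_g ∝ 1/f ∝ 1/sin φ.
V₂ = V₁ · sin φ₁ / sin φ₂ = 12.0 × sin 48° / sin 27°
V₂ = 12.0 × 0.7431/0.4540 = 19.6 m s⁻¹

19.6 m s⁻¹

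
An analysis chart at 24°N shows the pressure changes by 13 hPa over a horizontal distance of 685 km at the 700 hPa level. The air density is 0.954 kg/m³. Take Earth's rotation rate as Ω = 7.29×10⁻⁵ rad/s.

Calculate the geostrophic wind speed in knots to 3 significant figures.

65.2 knots

Coriolis parameter at 24°N:
f = 2Ω sin φ = 2 × 7.29×10⁻⁵ × sin 24° = 5.93×10⁻⁵ s⁻¹
Pressure gradient: |∂P/∂n| = 1300 Pa / 685000 m = 1.90×10⁻³ Pa/m
Geostrophic balance (pressure-gradient force = Coriolis force):
V_g = (1/(fρ)) |∂P/∂n| = 1.90×10⁻³ / (5.93×10⁻⁵ × 0.954) = 33.5 m/s
Converting: 33.5 m/s × 1.944 = 65.2 knots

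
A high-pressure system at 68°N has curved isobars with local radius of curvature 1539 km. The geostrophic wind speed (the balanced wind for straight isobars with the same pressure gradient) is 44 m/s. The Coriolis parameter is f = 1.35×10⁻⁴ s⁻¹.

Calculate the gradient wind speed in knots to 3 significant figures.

Around a high, pressure-gradient force acts outward with centrifugal, so Coriolis balances both:
fV = (1/ρ)|∂P/∂n| + V²/R  →  V² − fR·V + fR·V_g = 0
With fR = 1.35×10⁻⁴ × 1539×10³ m = 208 m/s:
V = [fR − √((fR)² − 4 fR V_g)]/2 = [208 − √(208² − 4×208×44)]/2 = 63.3 m/s
Supergeostrophic (V > V_g = 44 m/s), as expected around a high.
Converting: 63.3 m/s × 1.944 = 123 knots

123 knots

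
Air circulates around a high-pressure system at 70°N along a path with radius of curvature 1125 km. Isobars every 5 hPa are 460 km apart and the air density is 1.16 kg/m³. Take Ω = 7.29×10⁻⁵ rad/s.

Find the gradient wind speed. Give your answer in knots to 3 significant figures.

13.9 knots

Coriolis parameter at 70°N:
f = 2Ω sin φ = 2 × 7.29×10⁻⁵ × sin 70° = 1.37×10⁻⁴ s⁻¹
Pressure gradient: |∂P/∂n| = 500 Pa / 460000 m = 1.09×10⁻³ Pa/m
Geostrophic speed: V_g = |∂P/∂n|/(fρ) = 1.09×10⁻³/(1.37×10⁻⁴ × 1.16) = 6.84 m/s
Around a high, pressure-gradient force acts outward with centrifugal, so Coriolis balances both:
fV = (1/ρ)|∂P/∂n| + V²/R  →  V² − fR·V + fR·V_g = 0
With fR = 1.37×10⁻⁴ × 1125×10³ m = 154 m/s:
V = [fR − √((fR)² − 4 fR V_g)]/2 = [154 − √(154² − 4×154×6.84)]/2 = 7.17 m/s
Supergeostrophic (V > V_g = 6.84 m/s), as expected around a high.
Converting: 7.17 m/s × 1.944 = 13.9 knots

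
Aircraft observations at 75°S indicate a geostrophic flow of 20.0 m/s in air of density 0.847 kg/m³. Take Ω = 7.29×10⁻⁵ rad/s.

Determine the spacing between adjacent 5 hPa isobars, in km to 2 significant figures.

210 km

Coriolis parameter at 75°S:
f = 2Ω sin φ = 2 × 7.29×10⁻⁵ × sin 75° = 1.41×10⁻⁴ s⁻¹
Geostrophic balance rearranged: |∂P/∂n| = f ρ V_g
|∂P/∂n| = 1.41×10⁻⁴ × 0.847 × 20.0 = 2.39×10⁻³ Pa/m
Isobar spacing: Δn = ΔP/|∂P/∂n| = 500 Pa / 2.39×10⁻³ Pa/m = 209583 m ≈ 210 km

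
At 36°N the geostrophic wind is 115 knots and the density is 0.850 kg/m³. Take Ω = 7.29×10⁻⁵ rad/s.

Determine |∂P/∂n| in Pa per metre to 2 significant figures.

4.3×10⁻³ Pa/m

Coriolis parameter at 36°N:
f = 2Ω sin φ = 2 × 7.29×10⁻⁵ × sin 36° = 8.57×10⁻⁵ s⁻¹
Wind speed in SI: 115 knots = 59.2 m/s
Geostrophic balance rearranged: |∂P/∂n| = f ρ V_g
|∂P/∂n| = 8.57×10⁻⁵ × 0.850 × 59.2 = 4.31×10⁻³ Pa/m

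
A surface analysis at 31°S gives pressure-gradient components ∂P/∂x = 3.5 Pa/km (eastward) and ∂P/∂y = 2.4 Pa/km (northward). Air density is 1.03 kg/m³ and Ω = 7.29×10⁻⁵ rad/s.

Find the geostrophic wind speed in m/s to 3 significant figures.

54.9 m/s

Coriolis parameter at 31°S:
f = 2Ω sin φ = 2 × 7.29×10⁻⁵ × sin 31° = 7.51×10⁻⁵ s⁻¹
In the Southern Hemisphere f is negative: f = −7.51×10⁻⁵ s⁻¹.
Component geostrophic relations (x east, y north):
u_g = −(1/(fρ)) ∂P/∂y,  v_g = (1/(fρ)) ∂P/∂x
u_g = −(2.4×10⁻³)/(−7.51×10⁻⁵ × 1.03) = 31.0 m/s;  v_g = (3.5×10⁻³)/(−7.51×10⁻⁵ × 1.03) = −45.3 m/s
|V_g| = √(u_g² + v_g²) = 54.9 m/s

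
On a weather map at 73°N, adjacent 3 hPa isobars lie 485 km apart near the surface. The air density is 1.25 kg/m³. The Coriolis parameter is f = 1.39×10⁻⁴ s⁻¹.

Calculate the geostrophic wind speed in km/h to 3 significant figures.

Pressure gradient: |∂P/∂n| = 300 Pa / 485000 m = 6.19×10⁻⁴ Pa/m
Geostrophic balance (pressure-gradient force = Coriolis force):
V_g = (1/(fρ)) |∂P/∂n| = 6.19×10⁻⁴ / (1.39×10⁻⁴ × 1.25) = 3.56 m/s
Converting: 3.56 m/s × 3.6 = 12.8 km/h

12.8 km/h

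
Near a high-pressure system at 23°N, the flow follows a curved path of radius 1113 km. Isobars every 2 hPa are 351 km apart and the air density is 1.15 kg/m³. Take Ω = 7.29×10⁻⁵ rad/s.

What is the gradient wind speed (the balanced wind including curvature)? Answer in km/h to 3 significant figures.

Coriolis parameter at 23°N:
f = 2Ω sin φ = 2 × 7.29×10⁻⁵ × sin 23° = 5.70×10⁻⁵ s⁻¹
Pressure gradient: |∂P/∂n| = 200 Pa / 351000 m = 5.70×10⁻⁴ Pa/m
Geostrophic speed: V_g = |∂P/∂n|/(fρ) = 5.70×10⁻⁴/(5.70×10⁻⁵ × 1.15) = 8.70 m/s
Around a high, pressure-gradient force acts outward with centrifugal, so Coriolis balances both:
fV = (1/ρ)|∂P/∂n| + V²/R  →  V² − fR·V + fR·V_g = 0
With fR = 5.70×10⁻⁵ × 1113×10³ m = 63.4 m/s:
V = [fR − √((fR)² − 4 fR V_g)]/2 = [63.4 − √(63.4² − 4×63.4×8.7)]/2 = 10.4 m/s
Supergeostrophic (V > V_g = 8.7 m/s), as expected around a high.
Converting: 10.4 m/s × 3.6 = 37.5 km/h

37.5 km/h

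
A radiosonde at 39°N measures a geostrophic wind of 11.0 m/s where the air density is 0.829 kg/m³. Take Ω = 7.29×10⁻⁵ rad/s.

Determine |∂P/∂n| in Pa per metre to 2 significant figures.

Coriolis parameter at 39°N:
f = 2Ω sin φ = 2 × 7.29×10⁻⁵ × sin 39° = 9.18×10⁻⁵ s⁻¹
Geostrophic balance rearranged: |∂P/∂n| = f ρ V_g
|∂P/∂n| = 9.18×10⁻⁵ × 0.829 × 11.0 = 8.37×10⁻⁴ Pa/m

8.4×10⁻⁴ Pa/m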